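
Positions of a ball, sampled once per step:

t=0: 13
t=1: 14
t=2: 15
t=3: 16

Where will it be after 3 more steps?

The position changes by +1 every step.
step 4: 16 + 1 → 17
step 5: 17 + 1 → 18
step 6: 18 + 1 → 19

19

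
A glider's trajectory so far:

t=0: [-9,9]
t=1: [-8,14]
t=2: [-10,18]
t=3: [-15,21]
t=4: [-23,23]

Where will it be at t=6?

Taking differences between consecutive positions: [+1,+5], [-2,+4], [-5,+3], [-8,+2]. These grow by [-3,-1] each step.
step 5: [-23,23] + [-11,+1] → [-34,24]
step 6: [-34,24] + [-14,+0] → [-48,24]

[-48,24]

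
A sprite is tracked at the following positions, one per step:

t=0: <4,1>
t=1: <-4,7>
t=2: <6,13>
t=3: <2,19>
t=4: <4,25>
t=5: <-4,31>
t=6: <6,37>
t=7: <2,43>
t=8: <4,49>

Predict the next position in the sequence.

First: cycles through 4, -4, 6, 2 every 4 steps. Step 9 lands at position 1 of the cycle → -4.
Second: linear, +6 per step → 55 at step 9.

<-4,55>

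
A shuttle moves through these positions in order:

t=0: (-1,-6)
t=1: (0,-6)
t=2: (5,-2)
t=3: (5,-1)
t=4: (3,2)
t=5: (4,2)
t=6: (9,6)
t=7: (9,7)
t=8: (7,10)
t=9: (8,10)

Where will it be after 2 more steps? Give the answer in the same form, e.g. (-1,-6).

Differencing gives (+1,+0), (+5,+4), (+0,+1), (-2,+3), (+1,+0), (+5,+4), (+0,+1), (-2,+3), (+1,+0). This is the pattern (+1,+0), (+5,+4), (+0,+1), (-2,+3) repeated.
step 10: apply (+5,+4) → (13,14)
step 11: apply (+0,+1) → (13,15)

(13,15)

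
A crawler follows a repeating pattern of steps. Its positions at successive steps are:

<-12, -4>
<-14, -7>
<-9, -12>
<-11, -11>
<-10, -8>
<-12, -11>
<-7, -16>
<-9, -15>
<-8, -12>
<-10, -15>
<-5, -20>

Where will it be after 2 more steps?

Step-to-step displacements: <-2, -3>, <+5, -5>, <-2, +1>, <+1, +3>, <-2, -3>, <+5, -5>, <-2, +1>, <+1, +3>, <-2, -3>, <+5, -5> — a repeating cycle of length 4.
step 11: apply <-2, +1> → <-7, -19>
step 12: apply <+1, +3> → <-6, -16>

<-6, -16>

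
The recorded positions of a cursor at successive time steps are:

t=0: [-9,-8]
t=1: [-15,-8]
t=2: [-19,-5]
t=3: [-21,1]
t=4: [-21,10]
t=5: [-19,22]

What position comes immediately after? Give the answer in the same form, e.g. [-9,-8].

Taking differences between consecutive positions: [-6,+0], [-4,+3], [-2,+6], [+0,+9], [+2,+12]. These grow by [+2,+3] each step.
step 6: [-19,22] + [+4,+15] → [-15,37]

[-15,37]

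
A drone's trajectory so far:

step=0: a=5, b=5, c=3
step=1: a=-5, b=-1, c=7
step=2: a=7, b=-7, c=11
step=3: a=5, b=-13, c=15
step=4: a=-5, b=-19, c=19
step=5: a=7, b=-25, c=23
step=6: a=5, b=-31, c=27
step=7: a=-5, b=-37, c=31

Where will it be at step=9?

a=5, b=-49, c=39

A: cycles through 5, -5, 7 every 3 steps. Step 9 lands at position 0 of the cycle → 5.
B: linear, -6 per step → -49 at step 9.
C: linear, +4 per step → 39 at step 9.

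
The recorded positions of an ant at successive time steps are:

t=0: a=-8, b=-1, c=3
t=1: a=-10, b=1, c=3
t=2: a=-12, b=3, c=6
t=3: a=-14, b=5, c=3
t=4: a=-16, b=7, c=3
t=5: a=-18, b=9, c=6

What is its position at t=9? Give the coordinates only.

a=-26, b=17, c=3

A: linear, -2 per step → -26 at step 9.
B: linear, +2 per step → 17 at step 9.
C: cycles through 3, 3, 6 every 3 steps. Step 9 lands at position 0 of the cycle → 3.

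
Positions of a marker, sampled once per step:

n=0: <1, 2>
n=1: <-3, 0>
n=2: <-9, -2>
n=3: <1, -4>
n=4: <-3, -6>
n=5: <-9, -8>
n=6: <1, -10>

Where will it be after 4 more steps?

First: cycles through 1, -3, -9 every 3 steps. Step 10 lands at position 1 of the cycle → -3.
Second: linear, -2 per step → -18 at step 10.

<-3, -18>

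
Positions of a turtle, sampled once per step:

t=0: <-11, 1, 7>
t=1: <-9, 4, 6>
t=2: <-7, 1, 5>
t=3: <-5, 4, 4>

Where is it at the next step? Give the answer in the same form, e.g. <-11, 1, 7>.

<-3, 1, 3>

First: linear, +2 per step → -3 at step 4.
Second: cycles through 1, 4 every 2 steps. Step 4 lands at position 0 of the cycle → 1.
Third: linear, -1 per step → 3 at step 4.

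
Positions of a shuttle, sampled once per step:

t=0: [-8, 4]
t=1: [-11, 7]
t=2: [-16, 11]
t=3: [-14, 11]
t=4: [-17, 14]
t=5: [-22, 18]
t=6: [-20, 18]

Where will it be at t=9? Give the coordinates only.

[-26, 25]

The moves between consecutive positions are [-3, +3], [-5, +4], [+2, +0], [-3, +3], [-5, +4], [+2, +0]; they repeat the 3-cycle [[-3, +3], [-5, +4], [+2, +0]].
step 7: apply [-3, +3] → [-23, 21]
step 8: apply [-5, +4] → [-28, 25]
step 9: apply [+2, +0] → [-26, 25]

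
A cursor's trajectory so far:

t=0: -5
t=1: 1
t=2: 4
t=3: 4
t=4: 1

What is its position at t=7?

-26

First differences are +6, +3, +0, -3; their common second difference is -3 (constant acceleration).
step 5: 1 − 6 → -5
step 6: -5 − 9 → -14
step 7: -14 − 12 → -26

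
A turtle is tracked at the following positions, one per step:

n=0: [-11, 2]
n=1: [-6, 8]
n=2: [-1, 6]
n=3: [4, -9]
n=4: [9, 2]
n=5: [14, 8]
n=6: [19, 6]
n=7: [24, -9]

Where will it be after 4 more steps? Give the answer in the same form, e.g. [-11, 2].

[44, -9]

The first coordinate changes by +5 each step, so at step 11 it is -11 + 11·(5) = 44.
The second coordinate repeats the cycle [2, 8, 6, -9] with period 4; step 11 mod 4 = 3, giving -9.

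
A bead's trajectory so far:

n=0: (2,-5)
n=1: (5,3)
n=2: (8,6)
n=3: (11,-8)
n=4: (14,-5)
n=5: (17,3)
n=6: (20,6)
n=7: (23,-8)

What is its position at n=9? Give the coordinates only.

(29,3)

First: linear, +3 per step → 29 at step 9.
Second: cycles through -5, 3, 6, -8 every 4 steps. Step 9 lands at position 1 of the cycle → 3.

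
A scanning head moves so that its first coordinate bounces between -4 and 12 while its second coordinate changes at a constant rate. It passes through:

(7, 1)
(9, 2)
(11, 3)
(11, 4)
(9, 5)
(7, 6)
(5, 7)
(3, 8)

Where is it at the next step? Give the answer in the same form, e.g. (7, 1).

The first coordinate reflects between -4 and 12, moving 2 per step.
  step 8: 3 → 1
The second coordinate changes by +1 each step: at step 8 it is 9.

(1, 9)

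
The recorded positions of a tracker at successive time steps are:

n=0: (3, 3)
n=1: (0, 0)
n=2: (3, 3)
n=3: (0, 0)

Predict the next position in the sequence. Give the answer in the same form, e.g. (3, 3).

(3, 3)

Consecutive displacements (-3, -3), (+3, +3), (-3, -3) scale by a factor of -1 each step.
step 4: (0, 0) + (+3, +3) → (3, 3)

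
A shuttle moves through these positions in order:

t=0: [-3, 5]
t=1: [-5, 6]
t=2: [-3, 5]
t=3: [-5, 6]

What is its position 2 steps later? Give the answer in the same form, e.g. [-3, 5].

Step-to-step displacements: [-2, +1], [+2, -1], [-2, +1]; each is -1× the previous.
step 4: [-5, 6] + [+2, -1] → [-3, 5]
step 5: [-3, 5] + [-2, +1] → [-5, 6]

[-5, 6]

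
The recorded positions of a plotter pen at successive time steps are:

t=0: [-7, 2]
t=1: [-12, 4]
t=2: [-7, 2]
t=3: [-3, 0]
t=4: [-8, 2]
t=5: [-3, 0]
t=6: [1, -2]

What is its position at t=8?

Step-to-step displacements: [-5, +2], [+5, -2], [+4, -2], [-5, +2], [+5, -2], [+4, -2] — a repeating cycle of length 3.
step 7: apply [-5, +2] → [-4, 0]
step 8: apply [+5, -2] → [1, -2]

[1, -2]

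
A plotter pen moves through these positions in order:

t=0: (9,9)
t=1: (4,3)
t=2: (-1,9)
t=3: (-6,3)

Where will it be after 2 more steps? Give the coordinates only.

(-16,3)

The first coordinate changes by -5 each step, so at step 5 it is 9 + 5·(-5) = -16.
The second coordinate repeats the cycle [9, 3] with period 2; step 5 mod 2 = 1, giving 3.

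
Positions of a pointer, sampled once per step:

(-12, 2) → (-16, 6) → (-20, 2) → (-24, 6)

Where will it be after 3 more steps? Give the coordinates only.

(-36, 2)

The first coordinate changes by -4 each step, so at step 6 it is -12 + 6·(-4) = -36.
The second coordinate repeats the cycle [2, 6] with period 2; step 6 mod 2 = 0, giving 2.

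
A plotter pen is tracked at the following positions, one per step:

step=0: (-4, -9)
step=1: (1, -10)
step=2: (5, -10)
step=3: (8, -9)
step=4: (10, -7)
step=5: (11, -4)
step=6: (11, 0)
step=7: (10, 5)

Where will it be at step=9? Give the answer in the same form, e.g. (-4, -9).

Taking differences between consecutive positions: (+5, -1), (+4, +0), (+3, +1), (+2, +2), (+1, +3), (+0, +4), (-1, +5). These grow by (-1, +1) each step.
step 8: (10, 5) + (-2, +6) → (8, 11)
step 9: (8, 11) + (-3, +7) → (5, 18)

(5, 18)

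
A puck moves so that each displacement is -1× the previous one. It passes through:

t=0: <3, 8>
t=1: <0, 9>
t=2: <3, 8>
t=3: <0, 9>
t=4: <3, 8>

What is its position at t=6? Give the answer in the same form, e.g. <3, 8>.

Consecutive displacements <-3, +1>, <+3, -1>, <-3, +1>, <+3, -1> scale by a factor of -1 each step.
step 5: <3, 8> + <-3, +1> → <0, 9>
step 6: <0, 9> + <+3, -1> → <3, 8>

<3, 8>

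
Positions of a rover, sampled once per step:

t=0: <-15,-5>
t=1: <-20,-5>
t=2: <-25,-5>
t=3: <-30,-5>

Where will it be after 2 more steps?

Each step adds <-5,+0> to the position.
step 4: <-30,-5> + <-5,+0> → <-35,-5>
step 5: <-35,-5> + <-5,+0> → <-40,-5>

<-40,-5>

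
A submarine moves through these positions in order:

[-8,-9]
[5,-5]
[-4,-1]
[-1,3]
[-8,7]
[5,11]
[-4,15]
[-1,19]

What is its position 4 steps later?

[-1,35]

First: cycles through -8, 5, -4, -1 every 4 steps. Step 11 lands at position 3 of the cycle → -1.
Second: linear, +4 per step → 35 at step 11.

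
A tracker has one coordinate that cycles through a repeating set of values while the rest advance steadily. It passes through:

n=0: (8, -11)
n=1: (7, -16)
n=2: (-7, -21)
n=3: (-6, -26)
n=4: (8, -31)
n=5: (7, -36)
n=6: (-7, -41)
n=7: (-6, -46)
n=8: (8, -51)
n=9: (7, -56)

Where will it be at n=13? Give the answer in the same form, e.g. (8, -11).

First: cycles through 8, 7, -7, -6 every 4 steps. Step 13 lands at position 1 of the cycle → 7.
Second: linear, -5 per step → -76 at step 13.

(7, -76)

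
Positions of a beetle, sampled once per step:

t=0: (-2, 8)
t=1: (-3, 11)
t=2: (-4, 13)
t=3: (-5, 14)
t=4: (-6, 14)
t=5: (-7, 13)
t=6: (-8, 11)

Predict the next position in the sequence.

(-9, 8)

First differences are (-1, +3), (-1, +2), (-1, +1), (-1, +0), (-1, -1), (-1, -2); their common second difference is (+0, -1) (constant acceleration).
step 7: (-8, 11) + (-1, -3) → (-9, 8)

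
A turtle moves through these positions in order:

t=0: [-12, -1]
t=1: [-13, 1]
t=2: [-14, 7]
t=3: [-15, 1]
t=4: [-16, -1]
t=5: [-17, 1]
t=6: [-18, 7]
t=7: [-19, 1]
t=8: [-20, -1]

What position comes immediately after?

[-21, 1]

The first coordinate changes by -1 each step, so at step 9 it is -12 + 9·(-1) = -21.
The second coordinate repeats the cycle [-1, 1, 7, 1] with period 4; step 9 mod 4 = 1, giving 1.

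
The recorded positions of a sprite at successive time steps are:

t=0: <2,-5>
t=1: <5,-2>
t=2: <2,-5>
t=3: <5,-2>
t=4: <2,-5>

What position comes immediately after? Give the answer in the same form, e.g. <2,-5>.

<5,-2>

The jumps are <+3,+3>, <-3,-3>, <+3,+3>, <-3,-3> — a geometric progression with ratio -1.
step 5: <2,-5> + <+3,+3> → <5,-2>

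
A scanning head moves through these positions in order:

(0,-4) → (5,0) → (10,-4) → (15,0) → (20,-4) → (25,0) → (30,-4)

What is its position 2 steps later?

The moves between consecutive positions are (+5,+4), (+5,-4), (+5,+4), (+5,-4), (+5,+4), (+5,-4); they repeat the 2-cycle [(+5,+4), (+5,-4)].
step 7: apply (+5,+4) → (35,0)
step 8: apply (+5,-4) → (40,-4)

(40,-4)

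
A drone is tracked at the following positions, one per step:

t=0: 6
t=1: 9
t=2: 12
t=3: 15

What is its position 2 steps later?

21

Each step adds +3 to the position.
step 4: 15 + 3 → 18
step 5: 18 + 3 → 21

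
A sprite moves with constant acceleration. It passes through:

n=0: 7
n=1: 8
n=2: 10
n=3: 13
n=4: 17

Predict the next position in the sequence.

Taking differences between consecutive positions: +1, +2, +3, +4. These grow by +1 each step.
step 5: 17 + 5 → 22

22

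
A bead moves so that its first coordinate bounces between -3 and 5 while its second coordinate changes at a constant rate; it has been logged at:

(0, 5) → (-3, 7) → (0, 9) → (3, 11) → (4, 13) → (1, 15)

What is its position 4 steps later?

(5, 23)

The first coordinate reflects between -3 and 5, moving 3 per step.
  step 6: 1 → -2
  step 7: -2 → -1
  step 8: -1 → 2
  step 9: 2 → 5
The second coordinate changes by +2 each step: at step 9 it is 23.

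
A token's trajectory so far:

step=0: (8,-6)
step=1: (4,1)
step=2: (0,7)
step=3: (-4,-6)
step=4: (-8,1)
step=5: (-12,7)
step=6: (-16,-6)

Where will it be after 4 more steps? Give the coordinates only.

(-32,1)

First: linear, -4 per step → -32 at step 10.
Second: cycles through -6, 1, 7 every 3 steps. Step 10 lands at position 1 of the cycle → 1.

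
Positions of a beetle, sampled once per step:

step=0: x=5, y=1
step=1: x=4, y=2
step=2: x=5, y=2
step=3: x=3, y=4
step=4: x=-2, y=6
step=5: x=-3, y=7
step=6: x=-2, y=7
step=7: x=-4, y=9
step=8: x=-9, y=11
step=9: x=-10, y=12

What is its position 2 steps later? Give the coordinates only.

x=-11, y=14

Differencing gives (-1, +1), (+1, +0), (-2, +2), (-5, +2), (-1, +1), (+1, +0), (-2, +2), (-5, +2), (-1, +1). This is the pattern (-1, +1), (+1, +0), (-2, +2), (-5, +2) repeated.
step 10: apply (+1, +0) → x=-9, y=12
step 11: apply (-2, +2) → x=-11, y=14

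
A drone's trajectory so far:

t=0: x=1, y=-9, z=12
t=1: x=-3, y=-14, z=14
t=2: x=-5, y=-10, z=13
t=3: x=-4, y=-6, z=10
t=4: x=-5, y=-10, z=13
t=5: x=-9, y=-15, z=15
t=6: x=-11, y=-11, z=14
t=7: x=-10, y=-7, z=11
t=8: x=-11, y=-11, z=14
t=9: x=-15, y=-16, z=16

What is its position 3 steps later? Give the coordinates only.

The moves between consecutive positions are (-4,-5,+2), (-2,+4,-1), (+1,+4,-3), (-1,-4,+3), (-4,-5,+2), (-2,+4,-1), (+1,+4,-3), (-1,-4,+3), (-4,-5,+2); they repeat the 4-cycle [(-4,-5,+2), (-2,+4,-1), (+1,+4,-3), (-1,-4,+3)].
step 10: apply (-2,+4,-1) → x=-17, y=-12, z=15
step 11: apply (+1,+4,-3) → x=-16, y=-8, z=12
step 12: apply (-1,-4,+3) → x=-17, y=-12, z=15

x=-17, y=-12, z=15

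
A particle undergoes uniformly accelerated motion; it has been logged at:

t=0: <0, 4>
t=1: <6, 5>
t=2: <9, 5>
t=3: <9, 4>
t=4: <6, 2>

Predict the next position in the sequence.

<0, -1>

Taking differences between consecutive positions: <+6, +1>, <+3, +0>, <+0, -1>, <-3, -2>. These grow by <-3, -1> each step.
step 5: <6, 2> + <-6, -3> → <0, -1>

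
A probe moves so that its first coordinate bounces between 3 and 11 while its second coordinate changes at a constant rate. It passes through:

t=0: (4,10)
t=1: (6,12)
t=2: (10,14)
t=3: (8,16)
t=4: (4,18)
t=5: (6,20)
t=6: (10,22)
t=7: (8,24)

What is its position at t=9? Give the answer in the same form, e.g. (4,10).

The first coordinate reflects between 3 and 11, moving 4 per step.
  step 8: 8 → 4
  step 9: 4 → 6
The second coordinate changes by +2 each step: at step 9 it is 28.

(6,28)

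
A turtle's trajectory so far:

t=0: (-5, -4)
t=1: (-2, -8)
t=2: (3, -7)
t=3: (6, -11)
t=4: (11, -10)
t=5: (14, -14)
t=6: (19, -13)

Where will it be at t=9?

(30, -20)

The moves between consecutive positions are (+3, -4), (+5, +1), (+3, -4), (+5, +1), (+3, -4), (+5, +1); they repeat the 2-cycle [(+3, -4), (+5, +1)].
step 7: apply (+3, -4) → (22, -17)
step 8: apply (+5, +1) → (27, -16)
step 9: apply (+3, -4) → (30, -20)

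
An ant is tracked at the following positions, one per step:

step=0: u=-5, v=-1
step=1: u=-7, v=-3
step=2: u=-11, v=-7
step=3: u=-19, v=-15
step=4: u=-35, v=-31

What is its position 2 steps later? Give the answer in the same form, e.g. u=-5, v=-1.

u=-131, v=-127

Step-to-step displacements: (-2, -2), (-4, -4), (-8, -8), (-16, -16); each is 2× the previous.
step 5: u=-35, v=-31 + (-32, -32) → u=-67, v=-63
step 6: u=-67, v=-63 + (-64, -64) → u=-131, v=-127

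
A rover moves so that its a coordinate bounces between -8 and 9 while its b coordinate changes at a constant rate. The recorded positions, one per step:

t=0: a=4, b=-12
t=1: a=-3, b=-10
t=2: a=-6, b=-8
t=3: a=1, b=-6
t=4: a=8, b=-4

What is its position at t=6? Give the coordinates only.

The a coordinate reflects between -8 and 9, moving 7 per step.
  step 5: 8 → 3
  step 6: 3 → -4
The b coordinate changes by +2 each step: at step 6 it is 0.

a=-4, b=0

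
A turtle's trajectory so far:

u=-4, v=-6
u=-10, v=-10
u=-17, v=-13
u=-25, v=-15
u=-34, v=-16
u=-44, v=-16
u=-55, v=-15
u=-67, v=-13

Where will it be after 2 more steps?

Successive displacements: (-6,-4), (-7,-3), (-8,-2), (-9,-1), (-10,+0), (-11,+1), (-12,+2) — each changes by (-1,+1).
step 8: u=-67, v=-13 + (-13,+3) → u=-80, v=-10
step 9: u=-80, v=-10 + (-14,+4) → u=-94, v=-6

u=-94, v=-6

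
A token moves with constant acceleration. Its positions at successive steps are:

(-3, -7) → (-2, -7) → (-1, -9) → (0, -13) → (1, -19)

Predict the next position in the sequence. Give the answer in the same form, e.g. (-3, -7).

(2, -27)

Taking differences between consecutive positions: (+1, +0), (+1, -2), (+1, -4), (+1, -6). These grow by (+0, -2) each step.
step 5: (1, -19) + (+1, -8) → (2, -27)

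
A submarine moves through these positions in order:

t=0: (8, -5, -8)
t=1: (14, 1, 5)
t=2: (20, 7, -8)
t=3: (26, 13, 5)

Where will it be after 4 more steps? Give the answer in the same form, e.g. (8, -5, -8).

(50, 37, 5)

First: linear, +6 per step → 50 at step 7.
Second: linear, +6 per step → 37 at step 7.
Third: cycles through -8, 5 every 2 steps. Step 7 lands at position 1 of the cycle → 5.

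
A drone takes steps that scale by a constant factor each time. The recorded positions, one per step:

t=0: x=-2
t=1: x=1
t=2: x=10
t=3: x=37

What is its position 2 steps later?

Step-to-step displacements: +3, +9, +27; each is 3× the previous.
step 4: 37 + 81 → x=118
step 5: 118 + 243 → x=361

x=361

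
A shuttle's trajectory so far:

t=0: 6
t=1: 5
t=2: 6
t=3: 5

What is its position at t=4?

6

The jumps are -1, +1, -1 — a geometric progression with ratio -1.
step 4: 5 + 1 → 6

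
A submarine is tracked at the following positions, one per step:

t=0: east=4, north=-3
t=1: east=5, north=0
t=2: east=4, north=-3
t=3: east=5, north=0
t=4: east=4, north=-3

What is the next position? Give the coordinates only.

The jumps are (+1,+3), (-1,-3), (+1,+3), (-1,-3) — a geometric progression with ratio -1.
step 5: east=4, north=-3 + (+1,+3) → east=5, north=0

east=5, north=0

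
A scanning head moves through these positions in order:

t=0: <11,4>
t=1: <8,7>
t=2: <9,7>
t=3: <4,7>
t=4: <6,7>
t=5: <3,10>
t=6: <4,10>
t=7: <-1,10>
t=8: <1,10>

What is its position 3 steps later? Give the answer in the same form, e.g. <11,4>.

Differencing gives <-3,+3>, <+1,+0>, <-5,+0>, <+2,+0>, <-3,+3>, <+1,+0>, <-5,+0>, <+2,+0>. This is the pattern <-3,+3>, <+1,+0>, <-5,+0>, <+2,+0> repeated.
step 9: apply <-3,+3> → <-2,13>
step 10: apply <+1,+0> → <-1,13>
step 11: apply <-5,+0> → <-6,13>

<-6,13>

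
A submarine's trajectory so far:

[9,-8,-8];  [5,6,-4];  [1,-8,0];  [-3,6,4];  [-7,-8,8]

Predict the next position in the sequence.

[-11,6,12]

First: linear, -4 per step → -11 at step 5.
Second: cycles through -8, 6 every 2 steps. Step 5 lands at position 1 of the cycle → 6.
Third: linear, +4 per step → 12 at step 5.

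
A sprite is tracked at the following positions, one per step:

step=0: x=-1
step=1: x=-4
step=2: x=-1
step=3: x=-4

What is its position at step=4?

The jumps are -3, +3, -3 — a geometric progression with ratio -1.
step 4: -4 + 3 → x=-1

x=-1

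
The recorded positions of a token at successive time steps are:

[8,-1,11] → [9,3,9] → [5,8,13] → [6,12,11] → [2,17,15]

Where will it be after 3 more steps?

Differencing gives [+1,+4,-2], [-4,+5,+4], [+1,+4,-2], [-4,+5,+4]. This is the pattern [+1,+4,-2], [-4,+5,+4] repeated.
step 5: apply [+1,+4,-2] → [3,21,13]
step 6: apply [-4,+5,+4] → [-1,26,17]
step 7: apply [+1,+4,-2] → [0,30,15]

[0,30,15]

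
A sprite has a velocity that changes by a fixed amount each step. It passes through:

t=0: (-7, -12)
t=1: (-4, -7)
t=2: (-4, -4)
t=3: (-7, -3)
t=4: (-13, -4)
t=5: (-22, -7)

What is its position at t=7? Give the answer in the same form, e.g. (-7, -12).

Successive displacements: (+3, +5), (+0, +3), (-3, +1), (-6, -1), (-9, -3) — each changes by (-3, -2).
step 6: (-22, -7) + (-12, -5) → (-34, -12)
step 7: (-34, -12) + (-15, -7) → (-49, -19)

(-49, -19)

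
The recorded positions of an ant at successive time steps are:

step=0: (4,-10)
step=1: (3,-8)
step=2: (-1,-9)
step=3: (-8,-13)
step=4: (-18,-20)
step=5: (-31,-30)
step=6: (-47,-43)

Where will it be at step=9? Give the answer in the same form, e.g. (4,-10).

Taking differences between consecutive positions: (-1,+2), (-4,-1), (-7,-4), (-10,-7), (-13,-10), (-16,-13). These grow by (-3,-3) each step.
step 7: (-47,-43) + (-19,-16) → (-66,-59)
step 8: (-66,-59) + (-22,-19) → (-88,-78)
step 9: (-88,-78) + (-25,-22) → (-113,-100)

(-113,-100)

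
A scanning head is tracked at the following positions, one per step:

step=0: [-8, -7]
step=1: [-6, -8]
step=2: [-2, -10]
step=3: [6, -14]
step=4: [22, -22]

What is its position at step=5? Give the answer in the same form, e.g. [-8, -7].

[54, -38]

The jumps are [+2, -1], [+4, -2], [+8, -4], [+16, -8] — a geometric progression with ratio 2.
step 5: [22, -22] + [+32, -16] → [54, -38]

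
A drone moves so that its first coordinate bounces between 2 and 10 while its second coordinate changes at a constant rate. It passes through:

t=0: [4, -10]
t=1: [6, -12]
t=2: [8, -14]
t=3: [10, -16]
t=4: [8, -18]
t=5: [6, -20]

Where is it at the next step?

[4, -22]

The first coordinate travels 2 per step and bounces off the walls at 2 and 10.
  step 6: 6 → 4
The second coordinate changes by -2 each step: at step 6 it is -22.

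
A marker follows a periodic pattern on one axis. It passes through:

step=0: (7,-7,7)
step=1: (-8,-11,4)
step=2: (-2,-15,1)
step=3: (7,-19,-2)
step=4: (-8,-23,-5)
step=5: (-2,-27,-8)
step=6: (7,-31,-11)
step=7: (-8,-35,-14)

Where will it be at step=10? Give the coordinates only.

(-8,-47,-23)

The first coordinate repeats the cycle [7, -8, -2] with period 3; step 10 mod 3 = 1, giving -8.
The second coordinate changes by -4 each step, so at step 10 it is -7 + 10·(-4) = -47.
The third coordinate changes by -3 each step, so at step 10 it is 7 + 10·(-3) = -23.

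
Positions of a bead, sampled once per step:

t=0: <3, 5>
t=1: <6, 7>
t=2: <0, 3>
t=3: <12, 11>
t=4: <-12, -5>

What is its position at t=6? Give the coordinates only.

<-60, -37>

The jumps are <+3, +2>, <-6, -4>, <+12, +8>, <-24, -16> — a geometric progression with ratio -2.
step 5: <-12, -5> + <+48, +32> → <36, 27>
step 6: <36, 27> + <-96, -64> → <-60, -37>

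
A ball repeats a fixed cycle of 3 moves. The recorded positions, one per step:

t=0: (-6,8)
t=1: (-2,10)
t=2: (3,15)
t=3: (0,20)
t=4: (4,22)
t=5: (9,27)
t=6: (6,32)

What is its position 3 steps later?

The moves between consecutive positions are (+4,+2), (+5,+5), (-3,+5), (+4,+2), (+5,+5), (-3,+5); they repeat the 3-cycle [(+4,+2), (+5,+5), (-3,+5)].
step 7: apply (+4,+2) → (10,34)
step 8: apply (+5,+5) → (15,39)
step 9: apply (-3,+5) → (12,44)

(12,44)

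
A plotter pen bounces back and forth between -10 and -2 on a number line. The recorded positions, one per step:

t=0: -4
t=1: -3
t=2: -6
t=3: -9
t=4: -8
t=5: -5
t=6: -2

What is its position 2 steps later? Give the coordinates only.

The value reflects between -10 and -2, moving 3 per step.
  step 7: -2 → -5
  step 8: -5 → -8

-8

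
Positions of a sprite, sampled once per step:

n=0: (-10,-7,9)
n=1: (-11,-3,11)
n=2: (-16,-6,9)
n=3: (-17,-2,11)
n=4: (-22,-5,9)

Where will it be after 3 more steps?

(-29,0,11)

Differencing gives (-1,+4,+2), (-5,-3,-2), (-1,+4,+2), (-5,-3,-2). This is the pattern (-1,+4,+2), (-5,-3,-2) repeated.
step 5: apply (-1,+4,+2) → (-23,-1,11)
step 6: apply (-5,-3,-2) → (-28,-4,9)
step 7: apply (-1,+4,+2) → (-29,0,11)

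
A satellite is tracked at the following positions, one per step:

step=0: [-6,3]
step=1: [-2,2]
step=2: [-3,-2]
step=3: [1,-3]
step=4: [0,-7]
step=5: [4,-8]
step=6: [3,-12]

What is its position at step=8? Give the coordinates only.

[6,-17]

Differencing gives [+4,-1], [-1,-4], [+4,-1], [-1,-4], [+4,-1], [-1,-4]. This is the pattern [+4,-1], [-1,-4] repeated.
step 7: apply [+4,-1] → [7,-13]
step 8: apply [-1,-4] → [6,-17]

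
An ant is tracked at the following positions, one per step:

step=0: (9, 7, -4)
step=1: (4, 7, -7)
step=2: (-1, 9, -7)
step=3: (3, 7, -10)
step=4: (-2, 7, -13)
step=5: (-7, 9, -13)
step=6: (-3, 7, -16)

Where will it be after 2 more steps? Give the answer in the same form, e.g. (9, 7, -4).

(-13, 9, -19)

The moves between consecutive positions are (-5, +0, -3), (-5, +2, +0), (+4, -2, -3), (-5, +0, -3), (-5, +2, +0), (+4, -2, -3); they repeat the 3-cycle [(-5, +0, -3), (-5, +2, +0), (+4, -2, -3)].
step 7: apply (-5, +0, -3) → (-8, 7, -19)
step 8: apply (-5, +2, +0) → (-13, 9, -19)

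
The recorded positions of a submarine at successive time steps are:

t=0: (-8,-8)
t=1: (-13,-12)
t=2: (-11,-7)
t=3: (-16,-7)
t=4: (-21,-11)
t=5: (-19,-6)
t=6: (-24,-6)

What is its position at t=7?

Differencing gives (-5,-4), (+2,+5), (-5,+0), (-5,-4), (+2,+5), (-5,+0). This is the pattern (-5,-4), (+2,+5), (-5,+0) repeated.
step 7: apply (-5,-4) → (-29,-10)

(-29,-10)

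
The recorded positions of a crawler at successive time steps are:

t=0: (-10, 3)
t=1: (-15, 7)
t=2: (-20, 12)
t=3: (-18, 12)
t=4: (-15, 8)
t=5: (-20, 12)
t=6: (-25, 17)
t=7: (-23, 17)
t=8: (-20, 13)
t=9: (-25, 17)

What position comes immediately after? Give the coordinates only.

Differencing gives (-5, +4), (-5, +5), (+2, +0), (+3, -4), (-5, +4), (-5, +5), (+2, +0), (+3, -4), (-5, +4). This is the pattern (-5, +4), (-5, +5), (+2, +0), (+3, -4) repeated.
step 10: apply (-5, +5) → (-30, 22)

(-30, 22)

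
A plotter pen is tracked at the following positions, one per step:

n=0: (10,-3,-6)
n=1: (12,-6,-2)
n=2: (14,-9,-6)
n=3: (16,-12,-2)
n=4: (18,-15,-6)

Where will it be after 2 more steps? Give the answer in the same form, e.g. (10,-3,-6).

(22,-21,-6)

The first coordinate changes by +2 each step, so at step 6 it is 10 + 6·(2) = 22.
The second coordinate changes by -3 each step, so at step 6 it is -3 + 6·(-3) = -21.
The third coordinate repeats the cycle [-6, -2] with period 2; step 6 mod 2 = 0, giving -6.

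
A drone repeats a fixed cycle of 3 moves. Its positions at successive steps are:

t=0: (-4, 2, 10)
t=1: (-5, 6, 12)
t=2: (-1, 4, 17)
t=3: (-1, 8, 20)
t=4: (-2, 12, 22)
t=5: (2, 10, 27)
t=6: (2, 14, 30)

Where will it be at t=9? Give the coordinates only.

The moves between consecutive positions are (-1, +4, +2), (+4, -2, +5), (+0, +4, +3), (-1, +4, +2), (+4, -2, +5), (+0, +4, +3); they repeat the 3-cycle [(-1, +4, +2), (+4, -2, +5), (+0, +4, +3)].
step 7: apply (-1, +4, +2) → (1, 18, 32)
step 8: apply (+4, -2, +5) → (5, 16, 37)
step 9: apply (+0, +4, +3) → (5, 20, 40)

(5, 20, 40)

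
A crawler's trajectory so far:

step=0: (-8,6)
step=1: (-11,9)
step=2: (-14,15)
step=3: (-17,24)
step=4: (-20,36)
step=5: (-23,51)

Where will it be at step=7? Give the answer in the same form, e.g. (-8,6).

Successive displacements: (-3,+3), (-3,+6), (-3,+9), (-3,+12), (-3,+15) — each changes by (+0,+3).
step 6: (-23,51) + (-3,+18) → (-26,69)
step 7: (-26,69) + (-3,+21) → (-29,90)

(-29,90)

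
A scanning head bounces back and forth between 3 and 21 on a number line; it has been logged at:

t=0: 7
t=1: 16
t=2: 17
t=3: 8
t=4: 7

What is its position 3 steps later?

The value reflects between 3 and 21, moving 9 per step.
  step 5: 7 → 16
  step 6: 16 → 17
  step 7: 17 → 8

8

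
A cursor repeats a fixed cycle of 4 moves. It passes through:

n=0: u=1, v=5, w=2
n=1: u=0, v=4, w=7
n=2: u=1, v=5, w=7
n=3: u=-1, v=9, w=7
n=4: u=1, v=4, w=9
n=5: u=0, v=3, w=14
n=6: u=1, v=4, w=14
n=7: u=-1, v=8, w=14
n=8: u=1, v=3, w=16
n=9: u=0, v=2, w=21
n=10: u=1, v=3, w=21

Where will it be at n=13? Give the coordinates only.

u=0, v=1, w=28

Differencing gives (-1,-1,+5), (+1,+1,+0), (-2,+4,+0), (+2,-5,+2), (-1,-1,+5), (+1,+1,+0), (-2,+4,+0), (+2,-5,+2), (-1,-1,+5), (+1,+1,+0). This is the pattern (-1,-1,+5), (+1,+1,+0), (-2,+4,+0), (+2,-5,+2) repeated.
step 11: apply (-2,+4,+0) → u=-1, v=7, w=21
step 12: apply (+2,-5,+2) → u=1, v=2, w=23
step 13: apply (-1,-1,+5) → u=0, v=1, w=28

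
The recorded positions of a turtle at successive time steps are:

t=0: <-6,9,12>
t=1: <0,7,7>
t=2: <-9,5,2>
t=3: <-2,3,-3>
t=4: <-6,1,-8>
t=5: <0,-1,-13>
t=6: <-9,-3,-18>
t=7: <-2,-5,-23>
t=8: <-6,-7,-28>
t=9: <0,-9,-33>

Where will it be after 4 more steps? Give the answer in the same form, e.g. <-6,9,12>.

The first coordinate repeats the cycle [-6, 0, -9, -2] with period 4; step 13 mod 4 = 1, giving 0.
The second coordinate changes by -2 each step, so at step 13 it is 9 + 13·(-2) = -17.
The third coordinate changes by -5 each step, so at step 13 it is 12 + 13·(-5) = -53.

<0,-17,-53>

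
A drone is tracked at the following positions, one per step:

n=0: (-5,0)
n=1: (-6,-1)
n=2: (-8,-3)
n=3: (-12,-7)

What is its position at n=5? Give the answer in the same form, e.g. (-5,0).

(-36,-31)

Step-to-step displacements: (-1,-1), (-2,-2), (-4,-4); each is 2× the previous.
step 4: (-12,-7) + (-8,-8) → (-20,-15)
step 5: (-20,-15) + (-16,-16) → (-36,-31)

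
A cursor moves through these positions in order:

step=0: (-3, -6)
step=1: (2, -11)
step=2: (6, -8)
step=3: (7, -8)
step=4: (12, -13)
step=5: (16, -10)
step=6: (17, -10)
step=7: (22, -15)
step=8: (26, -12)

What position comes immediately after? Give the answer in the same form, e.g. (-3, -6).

(27, -12)

Step-to-step displacements: (+5, -5), (+4, +3), (+1, +0), (+5, -5), (+4, +3), (+1, +0), (+5, -5), (+4, +3) — a repeating cycle of length 3.
step 9: apply (+1, +0) → (27, -12)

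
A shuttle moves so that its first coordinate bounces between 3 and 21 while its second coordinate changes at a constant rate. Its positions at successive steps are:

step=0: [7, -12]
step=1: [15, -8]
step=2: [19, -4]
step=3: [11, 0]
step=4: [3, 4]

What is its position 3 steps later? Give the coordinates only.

The first coordinate reflects between 3 and 21, moving 8 per step.
  step 5: 3 → 11
  step 6: 11 → 19
  step 7: 19 → 15
The second coordinate changes by +4 each step: at step 7 it is 16.

[15, 16]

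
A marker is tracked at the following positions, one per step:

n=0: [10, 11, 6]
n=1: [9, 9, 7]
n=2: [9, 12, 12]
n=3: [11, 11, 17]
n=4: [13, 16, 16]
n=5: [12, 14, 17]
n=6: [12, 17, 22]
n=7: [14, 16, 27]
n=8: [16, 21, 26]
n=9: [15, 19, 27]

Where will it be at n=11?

Step-to-step displacements: [-1, -2, +1], [+0, +3, +5], [+2, -1, +5], [+2, +5, -1], [-1, -2, +1], [+0, +3, +5], [+2, -1, +5], [+2, +5, -1], [-1, -2, +1] — a repeating cycle of length 4.
step 10: apply [+0, +3, +5] → [15, 22, 32]
step 11: apply [+2, -1, +5] → [17, 21, 37]

[17, 21, 37]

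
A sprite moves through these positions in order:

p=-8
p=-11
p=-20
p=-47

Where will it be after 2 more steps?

p=-371

Consecutive displacements -3, -9, -27 scale by a factor of 3 each step.
step 4: -47 − 81 → p=-128
step 5: -128 − 243 → p=-371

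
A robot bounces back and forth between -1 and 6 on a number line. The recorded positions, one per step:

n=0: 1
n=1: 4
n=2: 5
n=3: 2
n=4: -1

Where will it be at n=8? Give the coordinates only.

1

The value travels 3 per step and bounces off the walls at -1 and 6.
  step 5: -1 → 2
  step 6: 2 → 5
  step 7: 5 → 4
  step 8: 4 → 1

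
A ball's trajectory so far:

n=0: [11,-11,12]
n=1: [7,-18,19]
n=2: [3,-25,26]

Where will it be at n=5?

The position changes by [-4,-7,+7] every step.
step 3: [3,-25,26] + [-4,-7,+7] → [-1,-32,33]
step 4: [-1,-32,33] + [-4,-7,+7] → [-5,-39,40]
step 5: [-5,-39,40] + [-4,-7,+7] → [-9,-46,47]

[-9,-46,47]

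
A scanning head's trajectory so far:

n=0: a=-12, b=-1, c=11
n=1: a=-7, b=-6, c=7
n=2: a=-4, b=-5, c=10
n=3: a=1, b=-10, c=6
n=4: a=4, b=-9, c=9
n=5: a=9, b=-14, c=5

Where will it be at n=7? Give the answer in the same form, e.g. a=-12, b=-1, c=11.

Step-to-step displacements: (+5,-5,-4), (+3,+1,+3), (+5,-5,-4), (+3,+1,+3), (+5,-5,-4) — a repeating cycle of length 2.
step 6: apply (+3,+1,+3) → a=12, b=-13, c=8
step 7: apply (+5,-5,-4) → a=17, b=-18, c=4

a=17, b=-18, c=4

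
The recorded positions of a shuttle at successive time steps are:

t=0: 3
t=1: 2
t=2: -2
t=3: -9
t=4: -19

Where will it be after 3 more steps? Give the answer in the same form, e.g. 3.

First differences are -1, -4, -7, -10; their common second difference is -3 (constant acceleration).
step 5: -19 − 13 → -32
step 6: -32 − 16 → -48
step 7: -48 − 19 → -67

-67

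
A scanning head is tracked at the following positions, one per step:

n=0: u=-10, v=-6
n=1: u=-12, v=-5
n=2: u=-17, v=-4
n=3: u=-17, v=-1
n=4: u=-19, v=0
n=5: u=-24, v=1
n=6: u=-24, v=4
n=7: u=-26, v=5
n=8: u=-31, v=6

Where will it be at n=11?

Step-to-step displacements: (-2,+1), (-5,+1), (+0,+3), (-2,+1), (-5,+1), (+0,+3), (-2,+1), (-5,+1) — a repeating cycle of length 3.
step 9: apply (+0,+3) → u=-31, v=9
step 10: apply (-2,+1) → u=-33, v=10
step 11: apply (-5,+1) → u=-38, v=11

u=-38, v=11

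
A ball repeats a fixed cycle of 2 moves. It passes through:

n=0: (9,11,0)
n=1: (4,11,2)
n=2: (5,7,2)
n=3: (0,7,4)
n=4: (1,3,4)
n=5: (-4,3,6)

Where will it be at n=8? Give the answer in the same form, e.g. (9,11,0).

Differencing gives (-5,+0,+2), (+1,-4,+0), (-5,+0,+2), (+1,-4,+0), (-5,+0,+2). This is the pattern (-5,+0,+2), (+1,-4,+0) repeated.
step 6: apply (+1,-4,+0) → (-3,-1,6)
step 7: apply (-5,+0,+2) → (-8,-1,8)
step 8: apply (+1,-4,+0) → (-7,-5,8)

(-7,-5,8)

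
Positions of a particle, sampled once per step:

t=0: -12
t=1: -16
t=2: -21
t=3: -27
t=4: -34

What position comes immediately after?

-42

Successive displacements: -4, -5, -6, -7 — each changes by -1.
step 5: -34 − 8 → -42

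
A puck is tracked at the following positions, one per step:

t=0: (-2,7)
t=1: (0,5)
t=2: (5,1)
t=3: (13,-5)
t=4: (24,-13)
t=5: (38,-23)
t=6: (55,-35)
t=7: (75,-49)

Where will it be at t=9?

First differences are (+2,-2), (+5,-4), (+8,-6), (+11,-8), (+14,-10), (+17,-12), (+20,-14); their common second difference is (+3,-2) (constant acceleration).
step 8: (75,-49) + (+23,-16) → (98,-65)
step 9: (98,-65) + (+26,-18) → (124,-83)

(124,-83)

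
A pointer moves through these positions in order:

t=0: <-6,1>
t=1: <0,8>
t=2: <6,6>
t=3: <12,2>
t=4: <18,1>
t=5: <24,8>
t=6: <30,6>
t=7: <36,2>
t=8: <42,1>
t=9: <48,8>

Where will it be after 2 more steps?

<60,2>

The first coordinate changes by +6 each step, so at step 11 it is -6 + 11·(6) = 60.
The second coordinate repeats the cycle [1, 8, 6, 2] with period 4; step 11 mod 4 = 3, giving 2.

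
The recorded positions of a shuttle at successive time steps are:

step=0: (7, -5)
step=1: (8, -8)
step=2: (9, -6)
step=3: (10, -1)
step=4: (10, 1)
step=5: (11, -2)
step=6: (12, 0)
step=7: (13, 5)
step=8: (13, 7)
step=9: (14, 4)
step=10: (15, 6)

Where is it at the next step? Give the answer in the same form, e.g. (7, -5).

Step-to-step displacements: (+1, -3), (+1, +2), (+1, +5), (+0, +2), (+1, -3), (+1, +2), (+1, +5), (+0, +2), (+1, -3), (+1, +2) — a repeating cycle of length 4.
step 11: apply (+1, +5) → (16, 11)

(16, 11)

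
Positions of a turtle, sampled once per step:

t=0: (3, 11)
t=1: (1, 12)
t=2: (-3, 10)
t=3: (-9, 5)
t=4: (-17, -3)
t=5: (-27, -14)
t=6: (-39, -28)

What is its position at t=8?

(-69, -65)

Successive displacements: (-2, +1), (-4, -2), (-6, -5), (-8, -8), (-10, -11), (-12, -14) — each changes by (-2, -3).
step 7: (-39, -28) + (-14, -17) → (-53, -45)
step 8: (-53, -45) + (-16, -20) → (-69, -65)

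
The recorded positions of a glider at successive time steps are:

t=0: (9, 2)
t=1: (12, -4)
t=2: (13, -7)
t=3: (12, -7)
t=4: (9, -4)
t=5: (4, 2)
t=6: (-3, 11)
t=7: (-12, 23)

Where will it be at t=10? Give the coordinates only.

First differences are (+3, -6), (+1, -3), (-1, +0), (-3, +3), (-5, +6), (-7, +9), (-9, +12); their common second difference is (-2, +3) (constant acceleration).
step 8: (-12, 23) + (-11, +15) → (-23, 38)
step 9: (-23, 38) + (-13, +18) → (-36, 56)
step 10: (-36, 56) + (-15, +21) → (-51, 77)

(-51, 77)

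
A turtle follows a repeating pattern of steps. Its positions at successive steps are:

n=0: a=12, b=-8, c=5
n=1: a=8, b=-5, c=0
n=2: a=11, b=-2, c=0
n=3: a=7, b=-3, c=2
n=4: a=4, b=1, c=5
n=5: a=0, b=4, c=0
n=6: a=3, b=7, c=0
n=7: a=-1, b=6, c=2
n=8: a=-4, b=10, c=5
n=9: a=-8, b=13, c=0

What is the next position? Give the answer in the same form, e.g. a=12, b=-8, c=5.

Step-to-step displacements: (-4,+3,-5), (+3,+3,+0), (-4,-1,+2), (-3,+4,+3), (-4,+3,-5), (+3,+3,+0), (-4,-1,+2), (-3,+4,+3), (-4,+3,-5) — a repeating cycle of length 4.
step 10: apply (+3,+3,+0) → a=-5, b=16, c=0

a=-5, b=16, c=0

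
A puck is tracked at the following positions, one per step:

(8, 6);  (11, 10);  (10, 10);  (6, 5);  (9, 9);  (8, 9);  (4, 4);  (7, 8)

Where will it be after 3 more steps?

Differencing gives (+3, +4), (-1, +0), (-4, -5), (+3, +4), (-1, +0), (-4, -5), (+3, +4). This is the pattern (+3, +4), (-1, +0), (-4, -5) repeated.
step 8: apply (-1, +0) → (6, 8)
step 9: apply (-4, -5) → (2, 3)
step 10: apply (+3, +4) → (5, 7)

(5, 7)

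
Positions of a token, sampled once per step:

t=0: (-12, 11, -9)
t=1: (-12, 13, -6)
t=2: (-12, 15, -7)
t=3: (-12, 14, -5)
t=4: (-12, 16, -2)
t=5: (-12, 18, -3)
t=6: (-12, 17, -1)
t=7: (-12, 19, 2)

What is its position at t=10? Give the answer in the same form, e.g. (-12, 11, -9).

Step-to-step displacements: (+0, +2, +3), (+0, +2, -1), (+0, -1, +2), (+0, +2, +3), (+0, +2, -1), (+0, -1, +2), (+0, +2, +3) — a repeating cycle of length 3.
step 8: apply (+0, +2, -1) → (-12, 21, 1)
step 9: apply (+0, -1, +2) → (-12, 20, 3)
step 10: apply (+0, +2, +3) → (-12, 22, 6)

(-12, 22, 6)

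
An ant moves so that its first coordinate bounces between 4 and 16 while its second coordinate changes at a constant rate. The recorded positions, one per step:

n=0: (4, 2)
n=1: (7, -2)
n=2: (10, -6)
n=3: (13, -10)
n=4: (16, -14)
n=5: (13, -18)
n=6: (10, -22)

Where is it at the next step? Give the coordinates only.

The first coordinate reflects between 4 and 16, moving 3 per step.
  step 7: 10 → 7
The second coordinate changes by -4 each step: at step 7 it is -26.

(7, -26)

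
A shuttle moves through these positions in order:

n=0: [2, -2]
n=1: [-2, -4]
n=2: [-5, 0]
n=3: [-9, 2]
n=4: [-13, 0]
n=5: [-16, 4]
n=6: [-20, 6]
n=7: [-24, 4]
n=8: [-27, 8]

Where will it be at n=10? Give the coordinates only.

[-35, 8]

The moves between consecutive positions are [-4, -2], [-3, +4], [-4, +2], [-4, -2], [-3, +4], [-4, +2], [-4, -2], [-3, +4]; they repeat the 3-cycle [[-4, -2], [-3, +4], [-4, +2]].
step 9: apply [-4, +2] → [-31, 10]
step 10: apply [-4, -2] → [-35, 8]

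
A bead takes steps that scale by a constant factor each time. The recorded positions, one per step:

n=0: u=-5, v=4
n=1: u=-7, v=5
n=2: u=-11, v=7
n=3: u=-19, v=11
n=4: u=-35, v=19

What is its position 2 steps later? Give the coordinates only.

u=-131, v=67

The jumps are (-2,+1), (-4,+2), (-8,+4), (-16,+8) — a geometric progression with ratio 2.
step 5: u=-35, v=19 + (-32,+16) → u=-67, v=35
step 6: u=-67, v=35 + (-64,+32) → u=-131, v=67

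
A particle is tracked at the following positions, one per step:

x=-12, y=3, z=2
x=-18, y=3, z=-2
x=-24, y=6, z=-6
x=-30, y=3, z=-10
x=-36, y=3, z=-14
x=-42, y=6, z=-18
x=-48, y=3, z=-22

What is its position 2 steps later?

x=-60, y=6, z=-30

The x coordinate changes by -6 each step, so at step 8 it is -12 + 8·(-6) = -60.
The y coordinate repeats the cycle [3, 3, 6] with period 3; step 8 mod 3 = 2, giving 6.
The z coordinate changes by -4 each step, so at step 8 it is 2 + 8·(-4) = -30.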